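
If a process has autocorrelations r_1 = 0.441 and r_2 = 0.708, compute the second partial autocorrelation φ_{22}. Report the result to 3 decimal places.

0.638

φ_{22} = (r_2 − r_1²) / (1 − r_1²)
r_1² = (0.441)² = 0.194481
Numerator = 0.708 − 0.1945 = 0.5135; denominator = 1 − 0.1945 = 0.8055
φ_{22} = 0.5135 / 0.8055 = 0.638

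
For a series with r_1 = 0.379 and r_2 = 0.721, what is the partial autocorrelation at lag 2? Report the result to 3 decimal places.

φ_{22} = (r_2 − r_1²) / (1 − r_1²)
r_1² = (0.379)² = 0.143641
Numerator = 0.721 − 0.1436 = 0.5774; denominator = 1 − 0.1436 = 0.8564
φ_{22} = 0.5774 / 0.8564 = 0.674

0.674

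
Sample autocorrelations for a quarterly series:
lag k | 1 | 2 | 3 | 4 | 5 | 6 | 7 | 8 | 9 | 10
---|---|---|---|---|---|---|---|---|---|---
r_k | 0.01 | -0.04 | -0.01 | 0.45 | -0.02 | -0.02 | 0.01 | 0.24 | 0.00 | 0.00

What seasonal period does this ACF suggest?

4

The largest autocorrelation is r_4 = 0.45, with a weaker echo at lag 8 (0.24); the remaining lags stay at or below 0.01.
The dominant spike at lag 4 indicates a seasonal period of 4.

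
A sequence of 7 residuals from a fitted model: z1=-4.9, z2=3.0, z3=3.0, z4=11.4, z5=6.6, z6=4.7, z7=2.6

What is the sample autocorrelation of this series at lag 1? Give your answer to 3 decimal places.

Mean z̄ = (-4.9 + 3.0 + 3.0 + 11.4 + 6.6 + 4.7 + 2.6)/7 = 3.7714
Deviations from mean: -8.6714, -0.7714, -0.7714, 7.6286, 2.8286, 0.9286, -1.1714
Σ(z_t−z̄)(z_{t+1}−z̄) = (6.6894) + (0.5951) + (-5.8849) + (21.5780) + (2.6265) + (-1.0878) = 24.5163
Denominator Σ(z_t−z̄)² = 144.8143
r_1 = 24.5163 / 144.8143 = 0.169

0.169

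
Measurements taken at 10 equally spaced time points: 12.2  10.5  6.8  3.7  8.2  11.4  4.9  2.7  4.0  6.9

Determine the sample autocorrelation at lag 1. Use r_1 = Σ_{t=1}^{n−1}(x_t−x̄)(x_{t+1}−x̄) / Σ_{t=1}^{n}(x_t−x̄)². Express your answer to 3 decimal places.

0.321

Mean x̄ = (12.2 + 10.5 + 6.8 + 3.7 + 8.2 + 11.4 + 4.9 + 2.7 + 4.0 + 6.9)/10 = 7.1300
Numerator Σ_{t=1}^{9}(x_t−x̄)(x_{t+1}−x̄) = 32.9471
Denominator Σ(x_t−x̄)² = 102.7610
r_1 = 32.9471 / 102.7610 = 0.321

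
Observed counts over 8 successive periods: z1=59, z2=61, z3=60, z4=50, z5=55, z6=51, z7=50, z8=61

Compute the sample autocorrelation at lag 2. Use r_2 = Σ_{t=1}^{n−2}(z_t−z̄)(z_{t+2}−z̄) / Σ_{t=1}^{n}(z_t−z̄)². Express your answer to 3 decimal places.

Mean z̄ = (59 + 61 + 60 + 50 + 55 + 51 + 50 + 61)/8 = 55.8750
Deviations from mean: 3.1250, 5.1250, 4.1250, -5.8750, -0.8750, -4.8750, -5.8750, 5.1250
Σ(z_t−z̄)(z_{t+2}−z̄) = (12.8906) + (-30.1094) + (-3.6094) + (28.6406) + (5.1406) + (-24.9844) = -12.0313
Denominator Σ(z_t−z̄)² = 172.8750
r_2 = -12.0313 / 172.8750 = -0.070

-0.070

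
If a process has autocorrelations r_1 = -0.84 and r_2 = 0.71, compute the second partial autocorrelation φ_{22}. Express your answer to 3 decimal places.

φ_{22} = (r_2 − r_1²) / (1 − r_1²)
r_1² = (-0.84)² = 0.7056
Numerator = 0.71 − 0.7056 = 0.0044; denominator = 1 − 0.7056 = 0.2944
φ_{22} = 0.0044 / 0.2944 = 0.015

0.015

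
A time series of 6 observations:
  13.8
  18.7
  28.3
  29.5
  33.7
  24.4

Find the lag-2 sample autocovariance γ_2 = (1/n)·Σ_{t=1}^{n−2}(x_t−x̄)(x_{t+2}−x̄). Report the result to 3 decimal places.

-6.227

Mean x̄ = (13.8 + 18.7 + 28.3 + 29.5 + 33.7 + 24.4)/6 = 24.7333
Σ_{t=1}^{4}(x_t−x̄)(x_{t+2}−x̄) = -37.3622
γ_2 = -37.3622 / 6 = -6.227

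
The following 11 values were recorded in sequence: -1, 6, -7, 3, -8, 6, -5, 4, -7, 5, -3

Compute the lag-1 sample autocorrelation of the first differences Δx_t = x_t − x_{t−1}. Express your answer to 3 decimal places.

First differences Δx: 7, -13, 10, -11, 14, -11, 9, -11, 12, -8
Mean of differences = -0.2000
Numerator Σ(Δx_t−Δx̄)(Δx_{t+1}−Δx̄) = -1065.2400
Denominator Σ(Δx_t−Δx̄)² = 1165.6000
r_1(Δx) = -1065.2400 / 1165.6000 = -0.914

-0.914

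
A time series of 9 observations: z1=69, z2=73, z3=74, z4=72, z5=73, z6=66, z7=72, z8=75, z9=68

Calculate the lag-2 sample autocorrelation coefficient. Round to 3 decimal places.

Mean z̄ = (69 + 73 + 74 + 72 + 73 + 66 + 72 + 75 + 68)/9 = 71.3333
Numerator Σ_{t=1}^{7}(z_t−z̄)(z_{t+2}−z̄) = -24.8889
Denominator Σ(z_t−z̄)² = 72.0000
r_2 = -24.8889 / 72.0000 = -0.346

-0.346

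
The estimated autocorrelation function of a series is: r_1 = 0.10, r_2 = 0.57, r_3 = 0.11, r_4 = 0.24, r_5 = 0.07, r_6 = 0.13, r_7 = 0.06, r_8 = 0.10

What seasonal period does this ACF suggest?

2

The largest autocorrelation is r_2 = 0.57, with a weaker echo at lag 4 (0.24); the remaining lags stay at or below 0.13.
The dominant spike at lag 2 indicates a seasonal period of 2.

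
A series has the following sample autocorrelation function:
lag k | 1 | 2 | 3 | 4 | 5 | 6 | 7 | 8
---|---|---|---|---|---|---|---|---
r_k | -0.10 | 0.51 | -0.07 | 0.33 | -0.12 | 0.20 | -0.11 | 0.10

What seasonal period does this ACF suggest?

The largest autocorrelation is r_2 = 0.51, with weaker echoes at lags 4 (0.33) and 6 (0.20); the remaining lags stay at or below 0.10.
The dominant spike at lag 2 indicates a seasonal period of 2.

2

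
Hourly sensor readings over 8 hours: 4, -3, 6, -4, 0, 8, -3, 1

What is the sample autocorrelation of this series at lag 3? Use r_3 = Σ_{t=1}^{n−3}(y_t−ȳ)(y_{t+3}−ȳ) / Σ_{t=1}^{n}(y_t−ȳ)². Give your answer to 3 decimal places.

Mean ȳ = (4 − 3 + 6 − 4 + 0 + 8 − 3 + 1)/8 = 1.1250
Deviations from mean: 2.8750, -4.1250, 4.8750, -5.1250, -1.1250, 6.8750, -4.1250, -0.1250
Σ(y_t−ȳ)(y_{t+3}−ȳ) = (-14.7344) + (4.6406) + (33.5156) + (21.1406) + (0.1406) = 44.7031
Denominator Σ(y_t−ȳ)² = 140.8750
r_3 = 44.7031 / 140.8750 = 0.317

0.317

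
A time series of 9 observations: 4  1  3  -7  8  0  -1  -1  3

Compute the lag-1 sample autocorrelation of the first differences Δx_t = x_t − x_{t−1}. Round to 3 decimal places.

-0.688

First differences Δx: -3, 2, -10, 15, -8, -1, 0, 4
Mean of differences = -0.1250
Numerator Σ(Δx_t−Δx̄)(Δx_{t+1}−Δx̄) = -288.2656
Denominator Σ(Δx_t−Δx̄)² = 418.8750
r_1(Δx) = -288.2656 / 418.8750 = -0.688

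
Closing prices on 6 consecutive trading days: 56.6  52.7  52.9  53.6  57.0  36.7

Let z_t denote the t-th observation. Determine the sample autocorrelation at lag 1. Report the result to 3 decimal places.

-0.212

Mean z̄ = (56.6 + 52.7 + 52.9 + 53.6 + 57.0 + 36.7)/6 = 51.5833
Numerator Σ_{t=1}^{5}(z_t−z̄)(z_{t+1}−z̄) = -59.9669
Denominator Σ(z_t−z̄)² = 283.0683
r_1 = -59.9669 / 283.0683 = -0.212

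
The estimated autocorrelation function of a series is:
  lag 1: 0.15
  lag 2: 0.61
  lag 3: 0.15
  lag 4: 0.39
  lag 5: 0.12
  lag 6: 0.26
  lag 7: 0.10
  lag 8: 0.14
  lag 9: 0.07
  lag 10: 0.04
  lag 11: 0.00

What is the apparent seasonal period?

The largest autocorrelation is r_2 = 0.61, with weaker echoes at lags 4 (0.39) and 6 (0.26); the remaining lags stay at or below 0.15.
The dominant spike at lag 2 indicates a seasonal period of 2.

2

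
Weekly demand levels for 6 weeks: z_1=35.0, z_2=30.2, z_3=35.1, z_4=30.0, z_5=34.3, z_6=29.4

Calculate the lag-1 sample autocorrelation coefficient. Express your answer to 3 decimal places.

Mean z̄ = (35.0 + 30.2 + 35.1 + 30.0 + 34.3 + 29.4)/6 = 32.3333
Deviations from mean: 2.6667, -2.1333, 2.7667, -2.3333, 1.9667, -2.9333
Numerator Σ_{t=1}^{5}(z_t−z̄)(z_{t+1}−z̄) = -28.4044
Denominator Σ(z_t−z̄)² = 37.2333
r_1 = -28.4044 / 37.2333 = -0.763

-0.763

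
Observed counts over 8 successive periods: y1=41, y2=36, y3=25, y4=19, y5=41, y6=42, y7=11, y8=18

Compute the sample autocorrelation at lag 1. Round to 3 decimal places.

Mean ȳ = (41 + 36 + 25 + 19 + 41 + 42 + 11 + 18)/8 = 29.1250
Deviations from mean: 11.8750, 6.8750, -4.1250, -10.1250, 11.8750, 12.8750, -18.1250, -11.1250
Numerator Σ_{t=1}^{7}(y_t−ȳ)(y_{t+1}−ȳ) = 95.9844
Denominator Σ(y_t−ȳ)² = 1066.8750
r_1 = 95.9844 / 1066.8750 = 0.090

0.090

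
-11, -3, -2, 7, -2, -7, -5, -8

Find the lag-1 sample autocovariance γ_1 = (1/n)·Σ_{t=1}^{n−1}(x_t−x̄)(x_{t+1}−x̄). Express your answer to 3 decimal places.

4.811

Mean x̄ = (-11 − 3 − 2 + 7 − 2 − 7 − 5 − 8)/8 = -3.8750
Σ_{t=1}^{7}(x_t−x̄)(x_{t+1}−x̄) = 38.4844
γ_1 = 38.4844 / 8 = 4.811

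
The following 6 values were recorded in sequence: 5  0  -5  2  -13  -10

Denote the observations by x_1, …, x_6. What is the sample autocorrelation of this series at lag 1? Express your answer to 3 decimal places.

0.103

Mean x̄ = (5 + 0 − 5 + 2 − 13 − 10)/6 = -3.5000
Deviations from mean: 8.5000, 3.5000, -1.5000, 5.5000, -9.5000, -6.5000
Σ(x_t−x̄)(x_{t+1}−x̄) = (29.7500) + (-5.2500) + (-8.2500) + (-52.2500) + (61.7500) = 25.7500
Denominator Σ(x_t−x̄)² = 249.5000
r_1 = 25.7500 / 249.5000 = 0.103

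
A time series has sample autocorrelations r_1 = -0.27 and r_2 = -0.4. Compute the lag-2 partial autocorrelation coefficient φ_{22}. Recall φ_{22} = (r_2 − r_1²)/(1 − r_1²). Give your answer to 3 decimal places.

φ_{22} = (r_2 − r_1²) / (1 − r_1²)
r_1² = (-0.27)² = 0.0729
Numerator = -0.4 − 0.0729 = -0.4729; denominator = 1 − 0.0729 = 0.9271
φ_{22} = -0.4729 / 0.9271 = -0.510

-0.510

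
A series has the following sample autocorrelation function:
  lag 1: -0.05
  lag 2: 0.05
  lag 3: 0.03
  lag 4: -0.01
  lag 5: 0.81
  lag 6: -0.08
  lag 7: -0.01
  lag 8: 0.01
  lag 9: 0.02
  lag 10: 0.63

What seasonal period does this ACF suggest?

The largest autocorrelation is r_5 = 0.81, with a weaker echo at lag 10 (0.63); the remaining lags stay at or below 0.05.
The dominant spike at lag 5 indicates a seasonal period of 5.

5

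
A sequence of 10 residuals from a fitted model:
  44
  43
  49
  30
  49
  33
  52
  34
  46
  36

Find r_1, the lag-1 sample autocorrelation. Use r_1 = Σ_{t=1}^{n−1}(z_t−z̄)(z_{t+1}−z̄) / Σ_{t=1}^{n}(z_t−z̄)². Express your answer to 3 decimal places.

Mean z̄ = (44 + 43 + 49 + 30 + 49 + 33 + 52 + 34 + 46 + 36)/10 = 41.6000
Numerator Σ_{t=1}^{9}(z_t−z̄)(z_{t+1}−z̄) = -448.1600
Denominator Σ(z_t−z̄)² = 542.4000
r_1 = -448.1600 / 542.4000 = -0.826

-0.826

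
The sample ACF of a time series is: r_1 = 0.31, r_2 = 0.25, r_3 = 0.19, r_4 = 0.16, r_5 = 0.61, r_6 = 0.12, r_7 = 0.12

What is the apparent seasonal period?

5

The largest autocorrelation is r_5 = 0.61; the remaining lags stay at or below 0.31. The elevated value at lag 1 (0.31), dropping to 0.25 at lag 2, reflects decaying short-term dependence rather than seasonality.
The dominant spike at lag 5 indicates a seasonal period of 5.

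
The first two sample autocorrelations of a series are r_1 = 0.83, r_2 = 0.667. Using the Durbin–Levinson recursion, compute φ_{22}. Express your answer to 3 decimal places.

-0.070

φ_{22} = (r_2 − r_1²) / (1 − r_1²)
r_1² = (0.83)² = 0.6889
Numerator = 0.667 − 0.6889 = -0.0219; denominator = 1 − 0.6889 = 0.3111
φ_{22} = -0.0219 / 0.3111 = -0.070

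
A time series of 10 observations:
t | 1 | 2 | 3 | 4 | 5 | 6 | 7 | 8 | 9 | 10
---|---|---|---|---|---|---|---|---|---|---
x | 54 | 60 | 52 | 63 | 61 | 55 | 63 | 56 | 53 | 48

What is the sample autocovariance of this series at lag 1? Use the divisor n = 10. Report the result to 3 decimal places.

Mean x̄ = (54 + 60 + 52 + 63 + 61 + 55 + 63 + 56 + 53 + 48)/10 = 56.5000
Σ_{t=1}^{9}(x_t−x̄)(x_{t+1}−x̄) = -12.7500
γ_1 = -12.7500 / 10 = -1.275

-1.275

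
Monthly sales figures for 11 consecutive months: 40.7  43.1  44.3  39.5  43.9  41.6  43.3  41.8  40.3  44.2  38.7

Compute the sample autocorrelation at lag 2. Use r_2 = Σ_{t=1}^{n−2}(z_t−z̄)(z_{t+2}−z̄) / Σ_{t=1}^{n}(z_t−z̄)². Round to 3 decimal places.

0.134

Mean z̄ = (40.7 + 43.1 + 44.3 + 39.5 + 43.9 + 41.6 + 43.3 + 41.8 + 40.3 + 44.2 + 38.7)/11 = 41.9455
Numerator Σ_{t=1}^{9}(z_t−z̄)(z_{t+2}−z̄) = 5.1722
Denominator Σ(z_t−z̄)² = 38.5273
r_2 = 5.1722 / 38.5273 = 0.134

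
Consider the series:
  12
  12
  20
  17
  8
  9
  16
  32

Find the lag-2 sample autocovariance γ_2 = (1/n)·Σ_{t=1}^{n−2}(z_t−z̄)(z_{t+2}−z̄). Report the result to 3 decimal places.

-21.703

Mean z̄ = (12 + 12 + 20 + 17 + 8 + 9 + 16 + 32)/8 = 15.7500
Deviations: -3.7500, -3.7500, 4.2500, 1.2500, -7.7500, -6.7500, 0.2500, 16.2500
Σ_{t=1}^{6}(z_t−z̄)(z_{t+2}−z̄) = -173.6250
γ_2 = -173.6250 / 8 = -21.703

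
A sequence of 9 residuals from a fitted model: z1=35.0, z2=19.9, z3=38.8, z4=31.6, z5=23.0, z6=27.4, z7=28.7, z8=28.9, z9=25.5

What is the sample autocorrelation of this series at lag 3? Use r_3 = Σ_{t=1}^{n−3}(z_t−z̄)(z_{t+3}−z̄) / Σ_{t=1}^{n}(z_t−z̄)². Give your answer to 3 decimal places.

Mean z̄ = (35.0 + 19.9 + 38.8 + 31.6 + 23.0 + 27.4 + 28.7 + 28.9 + 25.5)/9 = 28.7556
Σ(z_t−z̄)(z_{t+3}−z̄) = (17.7620) + (50.9686) + (-13.6158) + (-0.1580) + (-0.8314) + (4.4131) = 58.5385
Denominator Σ(z_t−z̄)² = 271.9822
r_3 = 58.5385 / 271.9822 = 0.215

0.215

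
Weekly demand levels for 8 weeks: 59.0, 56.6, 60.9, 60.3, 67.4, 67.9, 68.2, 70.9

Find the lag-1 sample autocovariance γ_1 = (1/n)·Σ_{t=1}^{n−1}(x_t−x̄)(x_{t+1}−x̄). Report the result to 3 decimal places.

14.646

Mean x̄ = (59.0 + 56.6 + 60.9 + 60.3 + 67.4 + 67.9 + 68.2 + 70.9)/8 = 63.9000
Σ_{t=1}^{7}(x_t−x̄)(x_{t+1}−x̄) = 117.1700
γ_1 = 117.1700 / 8 = 14.646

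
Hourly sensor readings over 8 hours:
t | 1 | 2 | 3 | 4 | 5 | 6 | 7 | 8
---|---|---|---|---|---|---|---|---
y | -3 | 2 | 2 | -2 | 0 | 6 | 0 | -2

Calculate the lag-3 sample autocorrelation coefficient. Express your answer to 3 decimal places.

0.306

Mean ȳ = (-3 + 2 + 2 − 2 + 0 + 6 + 0 − 2)/8 = 0.3750
Deviations from mean: -3.3750, 1.6250, 1.6250, -2.3750, -0.3750, 5.6250, -0.3750, -2.3750
Numerator Σ_{t=1}^{5}(y_t−ȳ)(y_{t+3}−ȳ) = 18.3281
Denominator Σ(y_t−ȳ)² = 59.8750
r_3 = 18.3281 / 59.8750 = 0.306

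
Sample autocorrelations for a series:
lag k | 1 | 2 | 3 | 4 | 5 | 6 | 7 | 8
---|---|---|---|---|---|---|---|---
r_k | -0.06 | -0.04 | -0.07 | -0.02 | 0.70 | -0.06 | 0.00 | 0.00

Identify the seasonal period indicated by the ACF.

The largest autocorrelation is r_5 = 0.70; the remaining lags stay at or below 0.00.
The dominant spike at lag 5 indicates a seasonal period of 5.

5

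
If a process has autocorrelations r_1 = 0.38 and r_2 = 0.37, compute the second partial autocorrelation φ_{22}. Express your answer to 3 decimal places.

0.264

φ_{22} = (r_2 − r_1²) / (1 − r_1²)
r_1² = (0.38)² = 0.1444
Numerator = 0.37 − 0.1444 = 0.2256; denominator = 1 − 0.1444 = 0.8556
φ_{22} = 0.2256 / 0.8556 = 0.264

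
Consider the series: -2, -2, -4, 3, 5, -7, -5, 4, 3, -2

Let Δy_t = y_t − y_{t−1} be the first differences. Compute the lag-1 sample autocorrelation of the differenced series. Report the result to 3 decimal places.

First differences Δy: 0, -2, 7, 2, -12, 2, 9, -1, -5
Mean of differences = 0.0000
Numerator Σ(Δy_t−Δȳ)(Δy_{t+1}−Δȳ) = -34.0000
Denominator Σ(Δy_t−Δȳ)² = 312.0000
r_1(Δy) = -34.0000 / 312.0000 = -0.109

-0.109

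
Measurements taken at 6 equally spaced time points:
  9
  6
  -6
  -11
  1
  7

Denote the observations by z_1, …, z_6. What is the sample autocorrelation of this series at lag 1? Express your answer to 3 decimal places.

0.280

Mean z̄ = (9 + 6 − 6 − 11 + 1 + 7)/6 = 1.0000
Numerator Σ_{t=1}^{5}(z_t−z̄)(z_{t+1}−z̄) = 89.0000
Denominator Σ(z_t−z̄)² = 318.0000
r_1 = 89.0000 / 318.0000 = 0.280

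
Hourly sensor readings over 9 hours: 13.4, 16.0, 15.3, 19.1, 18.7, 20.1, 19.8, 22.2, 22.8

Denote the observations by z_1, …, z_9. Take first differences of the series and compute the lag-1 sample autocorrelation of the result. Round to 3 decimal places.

-0.787

First differences Δz: 2.6, -0.7, 3.8, -0.4, 1.4, -0.3, 2.4, 0.6
Mean of differences = 1.1750
Numerator Σ(Δz_t−Δz̄)(Δz_{t+1}−Δz̄) = -14.9256
Denominator Σ(Δz_t−Δz̄)² = 18.9750
r_1(Δz) = -14.9256 / 18.9750 = -0.787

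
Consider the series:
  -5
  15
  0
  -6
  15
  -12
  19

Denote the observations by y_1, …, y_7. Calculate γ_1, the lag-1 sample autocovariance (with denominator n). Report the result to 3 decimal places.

Mean ȳ = (-5 + 15 + 0 − 6 + 15 − 12 + 19)/7 = 3.7143
Deviations: -8.7143, 11.2857, -3.7143, -9.7143, 11.2857, -15.7143, 15.2857
Σ_{t=1}^{6}(y_t−ȳ)(y_{t+1}−ȳ) = -631.3673
γ_1 = -631.3673 / 7 = -90.195

-90.195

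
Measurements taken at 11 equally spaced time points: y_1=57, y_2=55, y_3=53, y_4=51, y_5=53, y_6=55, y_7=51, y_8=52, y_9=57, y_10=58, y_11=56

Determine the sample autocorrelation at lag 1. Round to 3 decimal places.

Mean ȳ = (57 + 55 + 53 + 51 + 53 + 55 + 51 + 52 + 57 + 58 + 56)/11 = 54.3636
Numerator Σ_{t=1}^{10}(y_t−ȳ)(y_{t+1}−ȳ) = 24.2314
Denominator Σ(y_t−ȳ)² = 62.5455
r_1 = 24.2314 / 62.5455 = 0.387

0.387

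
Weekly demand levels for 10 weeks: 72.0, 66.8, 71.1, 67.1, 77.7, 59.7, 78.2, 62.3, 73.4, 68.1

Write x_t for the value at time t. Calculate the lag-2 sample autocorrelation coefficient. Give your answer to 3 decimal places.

0.707

Mean x̄ = (72.0 + 66.8 + 71.1 + 67.1 + 77.7 + 59.7 + 78.2 + 62.3 + 73.4 + 68.1)/10 = 69.6400
Numerator Σ_{t=1}^{8}(x_t−x̄)(x_{t+2}−x̄) = 233.1168
Denominator Σ(x_t−x̄)² = 329.6440
r_2 = 233.1168 / 329.6440 = 0.707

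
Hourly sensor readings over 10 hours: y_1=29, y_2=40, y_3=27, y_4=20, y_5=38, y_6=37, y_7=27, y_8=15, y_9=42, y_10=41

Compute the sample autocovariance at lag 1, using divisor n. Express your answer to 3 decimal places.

-7.016

Mean ȳ = (29 + 40 + 27 + 20 + 38 + 37 + 27 + 15 + 42 + 41)/10 = 31.6000
Σ_{t=1}^{9}(y_t−ȳ)(y_{t+1}−ȳ) = -70.1600
γ_1 = -70.1600 / 10 = -7.016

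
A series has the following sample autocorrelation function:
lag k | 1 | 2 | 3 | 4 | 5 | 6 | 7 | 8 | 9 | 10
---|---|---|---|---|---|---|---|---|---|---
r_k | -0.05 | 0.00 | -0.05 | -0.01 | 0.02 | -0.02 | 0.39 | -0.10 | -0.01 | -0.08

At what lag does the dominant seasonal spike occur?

7

The largest autocorrelation is r_7 = 0.39; the remaining lags stay at or below 0.02.
The dominant spike at lag 7 indicates a seasonal period of 7.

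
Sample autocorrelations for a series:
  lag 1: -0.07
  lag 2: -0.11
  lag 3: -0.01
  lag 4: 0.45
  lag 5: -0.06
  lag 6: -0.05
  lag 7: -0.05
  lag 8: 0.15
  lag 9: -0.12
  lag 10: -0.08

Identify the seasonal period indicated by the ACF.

4

The largest autocorrelation is r_4 = 0.45, with a weaker echo at lag 8 (0.15); the remaining lags stay at or below -0.01.
The dominant spike at lag 4 indicates a seasonal period of 4.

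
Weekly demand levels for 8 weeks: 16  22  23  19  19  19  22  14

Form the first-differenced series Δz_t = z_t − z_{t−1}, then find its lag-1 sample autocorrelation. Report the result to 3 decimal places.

First differences Δz: 6, 1, -4, 0, 0, 3, -8
Mean of differences = -0.2857
Numerator Σ(Δz_t−Δz̄)(Δz_{t+1}−Δz̄) = -22.0816
Denominator Σ(Δz_t−Δz̄)² = 125.4286
r_1(Δz) = -22.0816 / 125.4286 = -0.176

-0.176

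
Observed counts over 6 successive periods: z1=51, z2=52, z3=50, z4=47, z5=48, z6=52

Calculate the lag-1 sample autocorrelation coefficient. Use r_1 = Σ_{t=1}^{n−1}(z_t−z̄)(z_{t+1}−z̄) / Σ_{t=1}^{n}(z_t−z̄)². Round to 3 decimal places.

0.182

Mean z̄ = (51 + 52 + 50 + 47 + 48 + 52)/6 = 50.0000
Deviations from mean: 1.0000, 2.0000, 0.0000, -3.0000, -2.0000, 2.0000
Numerator Σ_{t=1}^{5}(z_t−z̄)(z_{t+1}−z̄) = 4.0000
Denominator Σ(z_t−z̄)² = 22.0000
r_1 = 4.0000 / 22.0000 = 0.182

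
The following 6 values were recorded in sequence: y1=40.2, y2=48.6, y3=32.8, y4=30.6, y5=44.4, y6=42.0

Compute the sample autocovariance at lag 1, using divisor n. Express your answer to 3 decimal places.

-4.329

Mean ȳ = (40.2 + 48.6 + 32.8 + 30.6 + 44.4 + 42.0)/6 = 39.7667
Σ_{t=1}^{5}(y_t−ȳ)(y_{t+1}−ȳ) = -25.9744
γ_1 = -25.9744 / 6 = -4.329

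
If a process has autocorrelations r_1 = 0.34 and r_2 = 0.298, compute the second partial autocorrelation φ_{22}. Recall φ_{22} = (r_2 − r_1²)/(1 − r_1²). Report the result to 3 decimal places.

φ_{22} = (r_2 − r_1²) / (1 − r_1²)
r_1² = (0.34)² = 0.1156
Numerator = 0.298 − 0.1156 = 0.1824; denominator = 1 − 0.1156 = 0.8844
φ_{22} = 0.1824 / 0.8844 = 0.206

0.206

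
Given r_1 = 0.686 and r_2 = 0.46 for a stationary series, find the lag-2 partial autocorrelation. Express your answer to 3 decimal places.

φ_{22} = (r_2 − r_1²) / (1 − r_1²)
r_1² = (0.686)² = 0.470596
Numerator = 0.46 − 0.4706 = -0.0106; denominator = 1 − 0.4706 = 0.5294
φ_{22} = -0.0106 / 0.5294 = -0.020

-0.020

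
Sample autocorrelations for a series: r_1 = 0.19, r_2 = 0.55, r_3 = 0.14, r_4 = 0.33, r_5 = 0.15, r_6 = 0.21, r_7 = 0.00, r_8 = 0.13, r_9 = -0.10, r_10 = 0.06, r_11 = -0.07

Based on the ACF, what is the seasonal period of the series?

2

The largest autocorrelation is r_2 = 0.55, with weaker echoes at lags 4 (0.33) and 6 (0.21); the remaining lags stay at or below 0.19.
The dominant spike at lag 2 indicates a seasonal period of 2.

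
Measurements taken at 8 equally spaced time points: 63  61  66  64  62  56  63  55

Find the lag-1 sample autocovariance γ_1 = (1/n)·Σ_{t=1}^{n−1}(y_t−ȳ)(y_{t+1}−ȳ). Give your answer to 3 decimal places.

-1.320

Mean ȳ = (63 + 61 + 66 + 64 + 62 + 56 + 63 + 55)/8 = 61.2500
Deviations: 1.7500, -0.2500, 4.7500, 2.7500, 0.7500, -5.2500, 1.7500, -6.2500
Σ_{t=1}^{7}(y_t−ȳ)(y_{t+1}−ȳ) = -10.5625
γ_1 = -10.5625 / 8 = -1.320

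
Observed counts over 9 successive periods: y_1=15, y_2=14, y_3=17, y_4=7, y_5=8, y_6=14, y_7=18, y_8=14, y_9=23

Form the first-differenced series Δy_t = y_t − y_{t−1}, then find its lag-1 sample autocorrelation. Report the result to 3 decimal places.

First differences Δy: -1, 3, -10, 1, 6, 4, -4, 9
Mean of differences = 1.0000
Numerator Σ(Δy_t−Δȳ)(Δy_{t+1}−Δȳ) = -66.0000
Denominator Σ(Δy_t−Δȳ)² = 252.0000
r_1(Δy) = -66.0000 / 252.0000 = -0.262

-0.262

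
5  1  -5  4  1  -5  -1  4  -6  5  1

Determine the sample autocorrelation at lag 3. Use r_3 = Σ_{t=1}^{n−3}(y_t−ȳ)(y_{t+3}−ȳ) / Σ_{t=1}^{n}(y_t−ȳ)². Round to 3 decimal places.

Mean ȳ = (5 + 1 − 5 + 4 + 1 − 5 − 1 + 4 − 6 + 5 + 1)/11 = 0.3636
Numerator Σ_{t=1}^{8}(y_t−ȳ)(y_{t+3}−ȳ) = 73.5124
Denominator Σ(y_t−ȳ)² = 170.5455
r_3 = 73.5124 / 170.5455 = 0.431

0.431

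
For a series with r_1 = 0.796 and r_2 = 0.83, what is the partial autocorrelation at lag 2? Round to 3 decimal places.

φ_{22} = (r_2 − r_1²) / (1 − r_1²)
r_1² = (0.796)² = 0.633616
Numerator = 0.83 − 0.6336 = 0.1964; denominator = 1 − 0.6336 = 0.3664
φ_{22} = 0.1964 / 0.3664 = 0.536

0.536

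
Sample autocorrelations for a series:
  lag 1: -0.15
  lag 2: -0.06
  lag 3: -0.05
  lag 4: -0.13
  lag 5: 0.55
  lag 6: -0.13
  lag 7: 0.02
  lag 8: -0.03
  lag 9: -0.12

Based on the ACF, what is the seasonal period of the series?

5

The largest autocorrelation is r_5 = 0.55; the remaining lags stay at or below 0.02.
The dominant spike at lag 5 indicates a seasonal period of 5.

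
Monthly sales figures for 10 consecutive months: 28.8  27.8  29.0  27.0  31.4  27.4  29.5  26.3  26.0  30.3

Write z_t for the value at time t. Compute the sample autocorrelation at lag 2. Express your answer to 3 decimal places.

Mean z̄ = (28.8 + 27.8 + 29.0 + 27.0 + 31.4 + 27.4 + 29.5 + 26.3 + 26.0 + 30.3)/10 = 28.3500
Numerator Σ_{t=1}^{8}(z_t−z̄)(z_{t+2}−z̄) = 3.0550
Denominator Σ(z_t−z̄)² = 27.8050
r_2 = 3.0550 / 27.8050 = 0.110

0.110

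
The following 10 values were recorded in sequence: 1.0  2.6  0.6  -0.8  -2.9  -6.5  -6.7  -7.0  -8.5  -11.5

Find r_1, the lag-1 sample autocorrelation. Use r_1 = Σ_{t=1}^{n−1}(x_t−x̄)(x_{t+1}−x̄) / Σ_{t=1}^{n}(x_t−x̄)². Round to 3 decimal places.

Mean x̄ = (1.0 + 2.6 + 0.6 − 0.8 − 2.9 − 6.5 − 6.7 − 7.0 − 8.5 − 11.5)/10 = -3.9700
Numerator Σ_{t=1}^{9}(x_t−x̄)(x_{t+1}−x̄) = 140.8651
Denominator Σ(x_t−x̄)² = 200.2010
r_1 = 140.8651 / 200.2010 = 0.704

0.704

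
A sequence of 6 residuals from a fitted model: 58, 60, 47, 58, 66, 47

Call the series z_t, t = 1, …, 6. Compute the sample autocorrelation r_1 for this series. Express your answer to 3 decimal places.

-0.406

Mean z̄ = (58 + 60 + 47 + 58 + 66 + 47)/6 = 56.0000
Deviations from mean: 2.0000, 4.0000, -9.0000, 2.0000, 10.0000, -9.0000
Numerator Σ_{t=1}^{5}(z_t−z̄)(z_{t+1}−z̄) = -116.0000
Denominator Σ(z_t−z̄)² = 286.0000
r_1 = -116.0000 / 286.0000 = -0.406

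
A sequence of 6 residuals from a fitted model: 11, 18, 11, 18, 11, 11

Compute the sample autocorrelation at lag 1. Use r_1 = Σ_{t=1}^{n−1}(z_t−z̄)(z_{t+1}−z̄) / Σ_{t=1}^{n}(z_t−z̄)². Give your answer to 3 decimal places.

Mean z̄ = (11 + 18 + 11 + 18 + 11 + 11)/6 = 13.3333
Σ(z_t−z̄)(z_{t+1}−z̄) = (-10.8889) + (-10.8889) + (-10.8889) + (-10.8889) + (5.4444) = -38.1111
Denominator Σ(z_t−z̄)² = 65.3333
r_1 = -38.1111 / 65.3333 = -0.583

-0.583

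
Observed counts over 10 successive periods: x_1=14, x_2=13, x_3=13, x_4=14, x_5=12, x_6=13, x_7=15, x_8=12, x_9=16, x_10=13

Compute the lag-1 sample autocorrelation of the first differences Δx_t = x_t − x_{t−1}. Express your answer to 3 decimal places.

First differences Δx: -1, 0, 1, -2, 1, 2, -3, 4, -3
Mean of differences = -0.1111
Numerator Σ(Δx_t−Δx̄)(Δx_{t+1}−Δx̄) = -31.6790
Denominator Σ(Δx_t−Δx̄)² = 44.8889
r_1(Δx) = -31.6790 / 44.8889 = -0.706

-0.706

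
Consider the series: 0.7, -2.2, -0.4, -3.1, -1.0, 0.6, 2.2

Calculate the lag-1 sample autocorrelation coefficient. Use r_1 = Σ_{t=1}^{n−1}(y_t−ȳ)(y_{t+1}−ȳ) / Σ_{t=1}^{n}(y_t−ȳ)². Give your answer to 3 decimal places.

0.071

Mean ȳ = (0.7 − 2.2 − 0.4 − 3.1 − 1.0 + 0.6 + 2.2)/7 = -0.4571
Deviations from mean: 1.1571, -1.7429, 0.0571, -2.6429, -0.5429, 1.0571, 2.6571
Numerator Σ_{t=1}^{6}(y_t−ȳ)(y_{t+1}−ȳ) = 1.4024
Denominator Σ(y_t−ȳ)² = 19.8371
r_1 = 1.4024 / 19.8371 = 0.071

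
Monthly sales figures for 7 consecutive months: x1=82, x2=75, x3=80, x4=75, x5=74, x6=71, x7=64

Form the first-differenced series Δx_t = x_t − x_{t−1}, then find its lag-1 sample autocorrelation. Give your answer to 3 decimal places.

-0.500

First differences Δx: -7, 5, -5, -1, -3, -7
Mean of differences = -3.0000
Numerator Σ(Δx_t−Δx̄)(Δx_{t+1}−Δx̄) = -52.0000
Denominator Σ(Δx_t−Δx̄)² = 104.0000
r_1(Δx) = -52.0000 / 104.0000 = -0.500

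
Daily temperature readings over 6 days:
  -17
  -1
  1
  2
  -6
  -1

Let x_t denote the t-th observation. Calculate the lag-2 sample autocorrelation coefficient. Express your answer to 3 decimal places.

-0.171

Mean x̄ = (-17 − 1 + 1 + 2 − 6 − 1)/6 = -3.6667
Σ(x_t−x̄)(x_{t+2}−x̄) = (-62.2222) + (15.1111) + (-10.8889) + (15.1111) = -42.8889
Denominator Σ(x_t−x̄)² = 251.3333
r_2 = -42.8889 / 251.3333 = -0.171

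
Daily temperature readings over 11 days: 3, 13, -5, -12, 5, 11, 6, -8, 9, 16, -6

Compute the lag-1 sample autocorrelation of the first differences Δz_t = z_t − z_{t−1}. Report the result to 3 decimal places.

First differences Δz: 10, -18, -7, 17, 6, -5, -14, 17, 7, -22
Mean of differences = -0.9000
Numerator Σ(Δz_t−Δz̄)(Δz_{t+1}−Δz̄) = -302.1100
Denominator Σ(Δz_t−Δz̄)² = 1832.9000
r_1(Δz) = -302.1100 / 1832.9000 = -0.165

-0.165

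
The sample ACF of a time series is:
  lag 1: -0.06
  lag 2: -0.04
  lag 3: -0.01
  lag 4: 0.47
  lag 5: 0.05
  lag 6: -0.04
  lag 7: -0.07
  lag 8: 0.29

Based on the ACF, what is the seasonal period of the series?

The largest autocorrelation is r_4 = 0.47, with a weaker echo at lag 8 (0.29); the remaining lags stay at or below 0.05.
The dominant spike at lag 4 indicates a seasonal period of 4.

4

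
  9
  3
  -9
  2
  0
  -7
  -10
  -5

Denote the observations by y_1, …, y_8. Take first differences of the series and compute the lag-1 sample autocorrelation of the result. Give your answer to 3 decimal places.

-0.256

First differences Δy: -6, -12, 11, -2, -7, -3, 5
Mean of differences = -2.0000
Numerator Σ(Δy_t−Δȳ)(Δy_{t+1}−Δȳ) = -92.0000
Denominator Σ(Δy_t−Δȳ)² = 360.0000
r_1(Δy) = -92.0000 / 360.0000 = -0.256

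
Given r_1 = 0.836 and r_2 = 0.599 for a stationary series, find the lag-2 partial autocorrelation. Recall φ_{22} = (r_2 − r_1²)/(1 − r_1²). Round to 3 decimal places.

-0.332

φ_{22} = (r_2 − r_1²) / (1 − r_1²)
r_1² = (0.836)² = 0.698896
Numerator = 0.599 − 0.6989 = -0.0999; denominator = 1 − 0.6989 = 0.3011
φ_{22} = -0.0999 / 0.3011 = -0.332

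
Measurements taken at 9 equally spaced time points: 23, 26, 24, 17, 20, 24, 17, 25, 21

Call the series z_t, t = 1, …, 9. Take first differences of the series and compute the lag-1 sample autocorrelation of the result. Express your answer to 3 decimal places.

-0.544

First differences Δz: 3, -2, -7, 3, 4, -7, 8, -4
Mean of differences = -0.2500
Numerator Σ(Δz_t−Δz̄)(Δz_{t+1}−Δz̄) = -117.3125
Denominator Σ(Δz_t−Δz̄)² = 215.5000
r_1(Δz) = -117.3125 / 215.5000 = -0.544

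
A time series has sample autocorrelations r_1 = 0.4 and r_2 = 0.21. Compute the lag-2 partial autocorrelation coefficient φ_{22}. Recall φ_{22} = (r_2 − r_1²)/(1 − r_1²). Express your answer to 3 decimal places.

φ_{22} = (r_2 − r_1²) / (1 − r_1²)
r_1² = (0.4)² = 0.16
Numerator = 0.21 − 0.1600 = 0.0500; denominator = 1 − 0.1600 = 0.8400
φ_{22} = 0.0500 / 0.8400 = 0.060

0.060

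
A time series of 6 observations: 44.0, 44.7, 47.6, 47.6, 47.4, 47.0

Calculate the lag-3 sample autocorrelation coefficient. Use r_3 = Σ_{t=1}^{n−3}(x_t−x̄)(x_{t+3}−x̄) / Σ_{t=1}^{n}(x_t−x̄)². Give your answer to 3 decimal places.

-0.300

Mean x̄ = (44.0 + 44.7 + 47.6 + 47.6 + 47.4 + 47.0)/6 = 46.3833
Deviations from mean: -2.3833, -1.6833, 1.2167, 1.2167, 1.0167, 0.6167
Numerator Σ_{t=1}^{3}(x_t−x̄)(x_{t+3}−x̄) = -3.8608
Denominator Σ(x_t−x̄)² = 12.8883
r_3 = -3.8608 / 12.8883 = -0.300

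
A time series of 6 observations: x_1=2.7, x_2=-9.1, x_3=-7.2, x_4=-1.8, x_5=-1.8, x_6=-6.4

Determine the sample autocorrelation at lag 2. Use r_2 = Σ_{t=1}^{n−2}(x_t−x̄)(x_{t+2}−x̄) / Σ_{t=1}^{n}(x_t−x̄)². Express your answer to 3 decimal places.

-0.465

Mean x̄ = (2.7 − 9.1 − 7.2 − 1.8 − 1.8 − 6.4)/6 = -3.9333
Deviations from mean: 6.6333, -5.1667, -3.2667, 2.1333, 2.1333, -2.4667
Numerator Σ_{t=1}^{4}(x_t−x̄)(x_{t+2}−x̄) = -44.9222
Denominator Σ(x_t−x̄)² = 96.5533
r_2 = -44.9222 / 96.5533 = -0.465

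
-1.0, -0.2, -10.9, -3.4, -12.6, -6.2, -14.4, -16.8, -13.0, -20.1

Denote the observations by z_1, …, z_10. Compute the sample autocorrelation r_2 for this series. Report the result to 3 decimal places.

0.363

Mean z̄ = (-1.0 − 0.2 − 10.9 − 3.4 − 12.6 − 6.2 − 14.4 − 16.8 − 13.0 − 20.1)/10 = -9.8600
Numerator Σ_{t=1}^{8}(z_t−z̄)(z_{t+2}−z̄) = 152.0428
Denominator Σ(z_t−z̄)² = 419.0240
r_2 = 152.0428 / 419.0240 = 0.363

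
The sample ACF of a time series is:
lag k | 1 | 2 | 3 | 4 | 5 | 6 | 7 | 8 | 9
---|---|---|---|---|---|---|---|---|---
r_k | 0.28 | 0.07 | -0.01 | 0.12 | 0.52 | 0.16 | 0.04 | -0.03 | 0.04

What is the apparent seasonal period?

5

The largest autocorrelation is r_5 = 0.52; the remaining lags stay at or below 0.28. The elevated value at lag 1 (0.28), dropping to 0.07 at lag 2, reflects decaying short-term dependence rather than seasonality.
The dominant spike at lag 5 indicates a seasonal period of 5.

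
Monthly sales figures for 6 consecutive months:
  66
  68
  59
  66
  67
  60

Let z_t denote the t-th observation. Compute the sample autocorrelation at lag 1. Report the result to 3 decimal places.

Mean z̄ = (66 + 68 + 59 + 66 + 67 + 60)/6 = 64.3333
Σ(z_t−z̄)(z_{t+1}−z̄) = (6.1111) + (-19.5556) + (-8.8889) + (4.4444) + (-11.5556) = -29.4444
Denominator Σ(z_t−z̄)² = 73.3333
r_1 = -29.4444 / 73.3333 = -0.402

-0.402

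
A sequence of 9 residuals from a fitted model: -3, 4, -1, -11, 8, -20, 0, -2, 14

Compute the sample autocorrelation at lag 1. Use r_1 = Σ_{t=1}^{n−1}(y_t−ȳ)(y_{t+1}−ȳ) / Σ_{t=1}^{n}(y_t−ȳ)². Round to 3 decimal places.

-0.388

Mean ȳ = (-3 + 4 − 1 − 11 + 8 − 20 + 0 − 2 + 14)/9 = -1.2222
Numerator Σ_{t=1}^{8}(y_t−ȳ)(y_{t+1}−ȳ) = -309.3827
Denominator Σ(y_t−ȳ)² = 797.5556
r_1 = -309.3827 / 797.5556 = -0.388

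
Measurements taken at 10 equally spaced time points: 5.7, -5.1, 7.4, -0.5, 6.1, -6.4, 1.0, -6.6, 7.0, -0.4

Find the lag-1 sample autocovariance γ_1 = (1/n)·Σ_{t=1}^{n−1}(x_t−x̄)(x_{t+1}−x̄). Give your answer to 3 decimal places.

Mean x̄ = (5.7 − 5.1 + 7.4 − 0.5 + 6.1 − 6.4 + 1.0 − 6.6 + 7.0 − 0.4)/10 = 0.8200
Σ_{t=1}^{9}(x_t−x̄)(x_{t+1}−x̄) = -177.6504
γ_1 = -177.6504 / 10 = -17.765

-17.765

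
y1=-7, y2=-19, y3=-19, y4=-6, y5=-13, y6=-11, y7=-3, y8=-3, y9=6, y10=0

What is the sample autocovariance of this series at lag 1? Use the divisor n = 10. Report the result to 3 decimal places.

Mean ȳ = (-7 − 19 − 19 − 6 − 13 − 11 − 3 − 3 + 6 + 0)/10 = -7.5000
Σ_{t=1}^{9}(y_t−ȳ)(y_{t+1}−ȳ) = 286.7500
γ_1 = 286.7500 / 10 = 28.675

28.675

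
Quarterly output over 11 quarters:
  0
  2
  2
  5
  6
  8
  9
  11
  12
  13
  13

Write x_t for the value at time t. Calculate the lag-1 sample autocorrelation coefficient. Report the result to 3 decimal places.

Mean x̄ = (0 + 2 + 2 + 5 + 6 + 8 + 9 + 11 + 12 + 13 + 13)/11 = 7.3636
Numerator Σ_{t=1}^{10}(x_t−x̄)(x_{t+1}−x̄) = 165.0496
Denominator Σ(x_t−x̄)² = 220.5455
r_1 = 165.0496 / 220.5455 = 0.748

0.748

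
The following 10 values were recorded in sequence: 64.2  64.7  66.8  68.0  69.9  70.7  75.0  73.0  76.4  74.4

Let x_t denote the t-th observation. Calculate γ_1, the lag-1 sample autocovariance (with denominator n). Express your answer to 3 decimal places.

11.860

Mean x̄ = (64.2 + 64.7 + 66.8 + 68.0 + 69.9 + 70.7 + 75.0 + 73.0 + 76.4 + 74.4)/10 = 70.3100
Σ_{t=1}^{9}(x_t−x̄)(x_{t+1}−x̄) = 118.5989
γ_1 = 118.5989 / 10 = 11.860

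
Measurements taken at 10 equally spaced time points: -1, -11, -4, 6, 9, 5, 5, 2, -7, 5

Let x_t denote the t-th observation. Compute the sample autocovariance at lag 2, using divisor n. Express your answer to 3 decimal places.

Mean x̄ = (-1 − 11 − 4 + 6 + 9 + 5 + 5 + 2 − 7 + 5)/10 = 0.9000
Σ_{t=1}^{8}(x_t−x̄)(x_{t+2}−x̄) = -60.3200
γ_2 = -60.3200 / 10 = -6.032

-6.032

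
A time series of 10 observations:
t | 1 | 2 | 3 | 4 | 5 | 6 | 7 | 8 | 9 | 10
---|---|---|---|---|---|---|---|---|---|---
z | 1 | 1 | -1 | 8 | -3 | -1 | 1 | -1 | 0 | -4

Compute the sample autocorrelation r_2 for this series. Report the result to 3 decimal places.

0.039

Mean z̄ = (1 + 1 − 1 + 8 − 3 − 1 + 1 − 1 + 0 − 4)/10 = 0.1000
Numerator Σ_{t=1}^{8}(z_t−z̄)(z_{t+2}−z̄) = 3.6800
Denominator Σ(z_t−z̄)² = 94.9000
r_2 = 3.6800 / 94.9000 = 0.039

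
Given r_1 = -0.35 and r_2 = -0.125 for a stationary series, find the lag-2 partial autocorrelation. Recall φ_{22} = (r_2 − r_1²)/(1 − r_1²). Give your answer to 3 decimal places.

φ_{22} = (r_2 − r_1²) / (1 − r_1²)
r_1² = (-0.35)² = 0.1225
Numerator = -0.125 − 0.1225 = -0.2475; denominator = 1 − 0.1225 = 0.8775
φ_{22} = -0.2475 / 0.8775 = -0.282

-0.282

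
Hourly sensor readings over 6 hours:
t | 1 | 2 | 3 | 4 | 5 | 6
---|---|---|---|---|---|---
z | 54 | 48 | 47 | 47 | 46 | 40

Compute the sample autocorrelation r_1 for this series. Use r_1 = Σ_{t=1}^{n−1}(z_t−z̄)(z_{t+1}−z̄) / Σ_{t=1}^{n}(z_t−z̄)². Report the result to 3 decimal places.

Mean z̄ = (54 + 48 + 47 + 47 + 46 + 40)/6 = 47.0000
Deviations from mean: 7.0000, 1.0000, 0.0000, 0.0000, -1.0000, -7.0000
Σ(z_t−z̄)(z_{t+1}−z̄) = (7.0000) + (0.0000) + (0.0000) + (0.0000) + (7.0000) = 14.0000
Denominator Σ(z_t−z̄)² = 100.0000
r_1 = 14.0000 / 100.0000 = 0.140

0.140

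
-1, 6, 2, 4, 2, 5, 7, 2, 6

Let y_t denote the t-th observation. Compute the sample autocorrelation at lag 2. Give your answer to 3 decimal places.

0.218

Mean ȳ = (-1 + 6 + 2 + 4 + 2 + 5 + 7 + 2 + 6)/9 = 3.6667
Numerator Σ_{t=1}^{7}(y_t−ȳ)(y_{t+2}−ȳ) = 11.7778
Denominator Σ(y_t−ȳ)² = 54.0000
r_2 = 11.7778 / 54.0000 = 0.218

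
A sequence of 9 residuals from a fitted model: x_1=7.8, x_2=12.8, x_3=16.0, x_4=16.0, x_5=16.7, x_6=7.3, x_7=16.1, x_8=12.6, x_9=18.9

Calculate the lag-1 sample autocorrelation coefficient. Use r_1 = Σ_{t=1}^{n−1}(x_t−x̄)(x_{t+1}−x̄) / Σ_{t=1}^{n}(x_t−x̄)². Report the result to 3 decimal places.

Mean x̄ = (7.8 + 12.8 + 16.0 + 16.0 + 16.7 + 7.3 + 16.1 + 12.6 + 18.9)/9 = 13.8000
Numerator Σ_{t=1}^{8}(x_t−x̄)(x_{t+1}−x̄) = -27.6600
Denominator Σ(x_t−x̄)² = 130.0800
r_1 = -27.6600 / 130.0800 = -0.213

-0.213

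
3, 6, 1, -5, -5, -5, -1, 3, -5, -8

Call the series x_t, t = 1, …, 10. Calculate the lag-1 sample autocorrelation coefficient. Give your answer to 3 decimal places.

Mean x̄ = (3 + 6 + 1 − 5 − 5 − 5 − 1 + 3 − 5 − 8)/10 = -1.6000
Numerator Σ_{t=1}^{9}(x_t−x̄)(x_{t+1}−x̄) = 75.8400
Denominator Σ(x_t−x̄)² = 194.4000
r_1 = 75.8400 / 194.4000 = 0.390

0.390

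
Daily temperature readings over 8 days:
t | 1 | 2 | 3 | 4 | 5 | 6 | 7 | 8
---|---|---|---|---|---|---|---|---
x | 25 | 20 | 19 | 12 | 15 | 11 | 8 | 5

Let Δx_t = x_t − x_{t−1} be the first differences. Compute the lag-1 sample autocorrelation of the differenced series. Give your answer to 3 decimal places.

First differences Δx: -5, -1, -7, 3, -4, -3, -3
Mean of differences = -2.8571
Numerator Σ(Δx_t−Δx̄)(Δx_{t+1}−Δx̄) = -42.4490
Denominator Σ(Δx_t−Δx̄)² = 60.8571
r_1(Δx) = -42.4490 / 60.8571 = -0.698

-0.698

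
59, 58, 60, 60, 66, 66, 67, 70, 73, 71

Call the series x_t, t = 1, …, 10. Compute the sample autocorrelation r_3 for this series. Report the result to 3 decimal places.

0.124

Mean x̄ = (59 + 58 + 60 + 60 + 66 + 66 + 67 + 70 + 73 + 71)/10 = 65.0000
Numerator Σ_{t=1}^{7}(x_t−x̄)(x_{t+3}−x̄) = 33.0000
Denominator Σ(x_t−x̄)² = 266.0000
r_3 = 33.0000 / 266.0000 = 0.124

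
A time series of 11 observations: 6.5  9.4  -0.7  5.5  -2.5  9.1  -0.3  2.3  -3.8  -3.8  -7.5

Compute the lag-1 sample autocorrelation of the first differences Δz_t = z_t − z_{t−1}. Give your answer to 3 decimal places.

First differences Δz: 2.9, -10.1, 6.2, -8.0, 11.6, -9.4, 2.6, -6.1, 0.0, -3.7
Mean of differences = -1.4000
Numerator Σ(Δz_t−Δz̄)(Δz_{t+1}−Δz̄) = -404.0900
Denominator Σ(Δz_t−Δz̄)² = 473.8400
r_1(Δz) = -404.0900 / 473.8400 = -0.853

-0.853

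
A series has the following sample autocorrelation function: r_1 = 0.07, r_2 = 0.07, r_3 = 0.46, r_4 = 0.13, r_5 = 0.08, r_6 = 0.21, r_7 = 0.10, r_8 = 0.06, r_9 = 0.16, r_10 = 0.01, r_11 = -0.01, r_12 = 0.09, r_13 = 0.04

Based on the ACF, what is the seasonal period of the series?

3

The largest autocorrelation is r_3 = 0.46, with weaker echoes at lags 6 (0.21) and 9 (0.16); the remaining lags stay at or below 0.13.
The dominant spike at lag 3 indicates a seasonal period of 3.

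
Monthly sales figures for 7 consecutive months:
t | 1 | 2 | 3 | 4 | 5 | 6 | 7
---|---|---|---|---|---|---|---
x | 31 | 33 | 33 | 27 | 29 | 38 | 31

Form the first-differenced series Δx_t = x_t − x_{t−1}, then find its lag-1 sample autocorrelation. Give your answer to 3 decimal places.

-0.328

First differences Δx: 2, 0, -6, 2, 9, -7
Mean of differences = 0.0000
Numerator Σ(Δx_t−Δx̄)(Δx_{t+1}−Δx̄) = -57.0000
Denominator Σ(Δx_t−Δx̄)² = 174.0000
r_1(Δx) = -57.0000 / 174.0000 = -0.328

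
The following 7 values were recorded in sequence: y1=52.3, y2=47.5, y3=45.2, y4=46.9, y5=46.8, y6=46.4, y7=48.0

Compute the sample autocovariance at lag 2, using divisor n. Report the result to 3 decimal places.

-1.261

Mean ȳ = (52.3 + 47.5 + 45.2 + 46.9 + 46.8 + 46.4 + 48.0)/7 = 47.5857
Deviations: 4.7143, -0.0857, -2.3857, -0.6857, -0.7857, -1.1857, 0.4143
Σ_{t=1}^{5}(y_t−ȳ)(y_{t+2}−ȳ) = -8.8261
γ_2 = -8.8261 / 7 = -1.261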